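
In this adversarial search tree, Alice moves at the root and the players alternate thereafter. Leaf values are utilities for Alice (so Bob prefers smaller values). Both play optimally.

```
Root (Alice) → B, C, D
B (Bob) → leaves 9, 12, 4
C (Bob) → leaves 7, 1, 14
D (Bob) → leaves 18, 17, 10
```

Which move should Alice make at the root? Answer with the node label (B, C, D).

D

B (Bob): min(9, 12, 4) = 4
C (Bob): min(7, 1, 14) = 1
D (Bob): min(18, 17, 10) = 10
Root (Alice): max(4, 1, 10) = 10
Alice picks the child with the highest value: D (value 10).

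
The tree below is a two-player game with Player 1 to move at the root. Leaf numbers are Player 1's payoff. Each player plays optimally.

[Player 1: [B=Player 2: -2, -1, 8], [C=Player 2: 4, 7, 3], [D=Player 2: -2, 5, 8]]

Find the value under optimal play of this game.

B (Player 2): min(-2, -1, 8) = -2
C (Player 2): min(4, 7, 3) = 3
D (Player 2): min(-2, 5, 8) = -2
Root (Player 1): max(-2, 3, -2) = 3

3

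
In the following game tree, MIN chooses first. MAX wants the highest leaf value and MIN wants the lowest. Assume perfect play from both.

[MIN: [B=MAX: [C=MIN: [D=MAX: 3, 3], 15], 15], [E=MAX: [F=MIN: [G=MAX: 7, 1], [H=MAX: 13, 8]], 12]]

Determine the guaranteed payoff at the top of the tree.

D (MAX): max(3, 3) = 3
C (MIN): min(3, 15) = 3
B (MAX): max(3, 15) = 15
G (MAX): max(7, 1) = 7
H (MAX): max(13, 8) = 13
F (MIN): min(7, 13) = 7
E (MAX): max(7, 12) = 12
Root (MIN): min(15, 12) = 12

12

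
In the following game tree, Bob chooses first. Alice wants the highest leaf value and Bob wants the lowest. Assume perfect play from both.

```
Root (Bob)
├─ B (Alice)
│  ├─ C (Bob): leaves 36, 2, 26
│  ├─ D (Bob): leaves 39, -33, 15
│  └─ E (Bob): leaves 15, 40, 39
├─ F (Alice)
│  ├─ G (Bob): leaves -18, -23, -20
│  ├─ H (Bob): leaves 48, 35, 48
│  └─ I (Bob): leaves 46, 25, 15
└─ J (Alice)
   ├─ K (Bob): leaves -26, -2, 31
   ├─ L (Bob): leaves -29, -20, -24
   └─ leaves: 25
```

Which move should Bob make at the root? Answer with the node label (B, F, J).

B

C (Bob): min(36, 2, 26) = 2
D (Bob): min(39, -33, 15) = -33
E (Bob): min(15, 40, 39) = 15
B (Alice): max(2, -33, 15) = 15
G (Bob): min(-18, -23, -20) = -23
H (Bob): min(48, 35, 48) = 35
I (Bob): min(46, 25, 15) = 15
F (Alice): max(-23, 35, 15) = 35
K (Bob): min(-26, -2, 31) = -26
L (Bob): min(-29, -20, -24) = -29
J (Alice): max(-26, -29, 25) = 25
Root (Bob): min(15, 35, 25) = 15
Bob picks the child with the lowest value: B (value 15).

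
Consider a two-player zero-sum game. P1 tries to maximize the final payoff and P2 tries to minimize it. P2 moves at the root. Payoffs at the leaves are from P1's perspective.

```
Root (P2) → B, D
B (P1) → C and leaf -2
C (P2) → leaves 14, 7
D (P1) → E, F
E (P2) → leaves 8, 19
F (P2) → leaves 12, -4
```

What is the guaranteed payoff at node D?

8

E: min(8, 19) = 8
F: min(12, -4) = -4
D: max(8, -4) = 8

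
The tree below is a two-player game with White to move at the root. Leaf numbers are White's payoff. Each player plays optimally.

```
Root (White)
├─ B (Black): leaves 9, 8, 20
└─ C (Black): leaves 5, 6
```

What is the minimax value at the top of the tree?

8

B (Black): min(9, 8, 20) = 8
C (Black): min(5, 6) = 5
Root (White): max(8, 5) = 8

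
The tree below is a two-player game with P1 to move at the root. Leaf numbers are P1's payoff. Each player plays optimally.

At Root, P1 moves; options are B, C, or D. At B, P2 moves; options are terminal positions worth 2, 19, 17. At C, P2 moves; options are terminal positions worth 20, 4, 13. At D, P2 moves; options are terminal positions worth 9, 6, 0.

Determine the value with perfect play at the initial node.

4

B (P2): min(2, 19, 17) = 2
C (P2): min(20, 4, 13) = 4
D (P2): min(9, 6, 0) = 0
Root (P1): max(2, 4, 0) = 4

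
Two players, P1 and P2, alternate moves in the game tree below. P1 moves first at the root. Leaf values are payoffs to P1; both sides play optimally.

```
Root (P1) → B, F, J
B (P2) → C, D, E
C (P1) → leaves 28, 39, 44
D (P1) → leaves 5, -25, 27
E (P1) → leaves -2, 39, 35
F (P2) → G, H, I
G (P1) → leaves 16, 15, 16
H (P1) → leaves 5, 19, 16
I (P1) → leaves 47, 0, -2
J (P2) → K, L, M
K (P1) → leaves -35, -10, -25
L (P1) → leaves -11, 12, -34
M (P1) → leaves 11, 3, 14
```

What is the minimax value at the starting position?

C (P1): max(28, 39, 44) = 44
D (P1): max(5, -25, 27) = 27
E (P1): max(-2, 39, 35) = 39
B (P2): min(44, 27, 39) = 27
G (P1): max(16, 15, 16) = 16
H (P1): max(5, 19, 16) = 19
I (P1): max(47, 0, -2) = 47
F (P2): min(16, 19, 47) = 16
K (P1): max(-35, -10, -25) = -10
L (P1): max(-11, 12, -34) = 12
M (P1): max(11, 3, 14) = 14
J (P2): min(-10, 12, 14) = -10
Root (P1): max(27, 16, -10) = 27

27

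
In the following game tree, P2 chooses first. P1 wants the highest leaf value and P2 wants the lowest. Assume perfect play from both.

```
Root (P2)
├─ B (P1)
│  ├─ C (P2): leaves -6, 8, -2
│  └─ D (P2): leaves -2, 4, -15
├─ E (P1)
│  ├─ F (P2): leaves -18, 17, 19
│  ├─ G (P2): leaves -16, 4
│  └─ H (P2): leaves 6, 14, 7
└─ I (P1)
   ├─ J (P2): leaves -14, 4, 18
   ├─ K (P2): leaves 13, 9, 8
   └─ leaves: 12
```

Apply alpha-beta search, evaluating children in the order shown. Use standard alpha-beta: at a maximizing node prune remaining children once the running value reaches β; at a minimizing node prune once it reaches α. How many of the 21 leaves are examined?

20

C [α=-∞,β=+∞]: v=-6
D [α=-6,β=+∞]: v=-15
B [α=-∞,β=+∞]: v=-6
F [α=-∞,β=-6]: v=-18
G [α=-18,β=-6]: v=-16
H [α=-16,β=-6]: v=6
E [α=-∞,β=-6]: v=6
J [α=-∞,β=-6]: v=-14
K [α=-14,β=-6]: v=8
I [α=-∞,β=-6]: v=8 after child 2 ≥ β → β-cutoff, skip 1
Root [α=-∞,β=+∞]: v=-6
Leaves evaluated: 20 of 21.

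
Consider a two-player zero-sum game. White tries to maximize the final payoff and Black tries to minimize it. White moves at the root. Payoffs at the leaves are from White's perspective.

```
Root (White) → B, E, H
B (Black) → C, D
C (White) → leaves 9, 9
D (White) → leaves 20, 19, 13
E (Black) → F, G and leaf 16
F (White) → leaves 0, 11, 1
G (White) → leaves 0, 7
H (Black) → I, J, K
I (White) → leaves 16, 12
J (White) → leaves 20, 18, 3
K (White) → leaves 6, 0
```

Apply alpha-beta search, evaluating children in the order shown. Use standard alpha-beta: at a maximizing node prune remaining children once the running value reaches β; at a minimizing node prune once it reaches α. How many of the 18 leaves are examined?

13

C [α=-∞,β=+∞]: v=9
D [α=-∞,β=9]: v=20 after child 1 ≥ β → β-cutoff, skip 2
B [α=-∞,β=+∞]: v=9
F [α=9,β=+∞]: v=11
G [α=9,β=11]: v=7
E [α=9,β=+∞]: v=7 after child 2 ≤ α → α-cutoff, skip 1
I [α=9,β=+∞]: v=16
J [α=9,β=16]: v=20 after child 1 ≥ β → β-cutoff, skip 2
K [α=9,β=16]: v=6
H [α=9,β=+∞]: v=6
Root [α=-∞,β=+∞]: v=9
Leaves evaluated: 13 of 18.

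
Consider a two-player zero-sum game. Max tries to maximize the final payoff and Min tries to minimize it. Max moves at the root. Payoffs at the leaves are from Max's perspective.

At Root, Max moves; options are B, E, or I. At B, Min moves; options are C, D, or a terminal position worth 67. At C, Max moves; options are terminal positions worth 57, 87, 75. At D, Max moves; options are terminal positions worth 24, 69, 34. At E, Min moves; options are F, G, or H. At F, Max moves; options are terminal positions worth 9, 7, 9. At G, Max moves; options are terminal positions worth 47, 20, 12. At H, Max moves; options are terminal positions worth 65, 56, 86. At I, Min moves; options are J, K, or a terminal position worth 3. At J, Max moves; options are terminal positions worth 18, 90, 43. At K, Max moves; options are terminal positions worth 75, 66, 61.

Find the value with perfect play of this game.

67

C (Max): max(57, 87, 75) = 87
D (Max): max(24, 69, 34) = 69
B (Min): min(87, 69, 67) = 67
F (Max): max(9, 7, 9) = 9
G (Max): max(47, 20, 12) = 47
H (Max): max(65, 56, 86) = 86
E (Min): min(9, 47, 86) = 9
J (Max): max(18, 90, 43) = 90
K (Max): max(75, 66, 61) = 75
I (Min): min(90, 75, 3) = 3
Root (Max): max(67, 9, 3) = 67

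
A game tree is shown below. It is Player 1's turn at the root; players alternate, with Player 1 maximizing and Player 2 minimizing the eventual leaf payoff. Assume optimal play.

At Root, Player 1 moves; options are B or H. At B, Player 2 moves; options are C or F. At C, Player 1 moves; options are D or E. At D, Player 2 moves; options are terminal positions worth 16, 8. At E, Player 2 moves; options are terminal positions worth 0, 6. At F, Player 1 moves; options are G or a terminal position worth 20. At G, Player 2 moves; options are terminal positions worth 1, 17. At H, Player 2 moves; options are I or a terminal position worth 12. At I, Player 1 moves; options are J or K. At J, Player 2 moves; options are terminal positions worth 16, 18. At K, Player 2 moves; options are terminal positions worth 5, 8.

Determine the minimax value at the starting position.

12

D (Player 2): min(16, 8) = 8
E (Player 2): min(0, 6) = 0
C (Player 1): max(8, 0) = 8
G (Player 2): min(1, 17) = 1
F (Player 1): max(1, 20) = 20
B (Player 2): min(8, 20) = 8
J (Player 2): min(16, 18) = 16
K (Player 2): min(5, 8) = 5
I (Player 1): max(16, 5) = 16
H (Player 2): min(16, 12) = 12
Root (Player 1): max(8, 12) = 12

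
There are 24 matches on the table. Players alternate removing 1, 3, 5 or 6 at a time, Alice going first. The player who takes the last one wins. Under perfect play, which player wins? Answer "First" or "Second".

Mark each pile size as W (mover wins) or L (mover loses):
i:   0  1  2  3  4  5  6  7  8  9 10 11 12 13 14 15 16 17 18 19 20 21 22 23 24
     L  W  L  W  L  W  W  W  W  W  W  L  W  L  W  L  W  W  W  W  W  W  L  W  L
Position 24 is L, so the second player wins.

Second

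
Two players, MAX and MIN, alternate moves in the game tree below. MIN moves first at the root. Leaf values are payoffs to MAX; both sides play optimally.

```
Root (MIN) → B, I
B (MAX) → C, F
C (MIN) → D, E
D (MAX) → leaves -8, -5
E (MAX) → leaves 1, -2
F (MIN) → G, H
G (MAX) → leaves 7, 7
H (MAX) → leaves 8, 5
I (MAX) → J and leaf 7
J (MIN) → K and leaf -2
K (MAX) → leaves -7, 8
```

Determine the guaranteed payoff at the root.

7

D (MAX): max(-8, -5) = -5
E (MAX): max(1, -2) = 1
C (MIN): min(-5, 1) = -5
G (MAX): max(7, 7) = 7
H (MAX): max(8, 5) = 8
F (MIN): min(7, 8) = 7
B (MAX): max(-5, 7) = 7
K (MAX): max(-7, 8) = 8
J (MIN): min(8, -2) = -2
I (MAX): max(-2, 7) = 7
Root (MIN): min(7, 7) = 7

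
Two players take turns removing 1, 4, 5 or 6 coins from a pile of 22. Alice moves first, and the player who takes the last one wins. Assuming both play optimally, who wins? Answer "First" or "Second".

First

Positions where the player to move wins (W) vs loses (L):
i:   0  1  2  3  4  5  6  7  8  9 10 11 12 13 14 15 16 17 18 19 20 21 22
     L  W  L  W  W  W  W  W  W  L  W  L  W  W  W  W  W  W  L  W  L  W  W
Position 22 is W, so the first player wins.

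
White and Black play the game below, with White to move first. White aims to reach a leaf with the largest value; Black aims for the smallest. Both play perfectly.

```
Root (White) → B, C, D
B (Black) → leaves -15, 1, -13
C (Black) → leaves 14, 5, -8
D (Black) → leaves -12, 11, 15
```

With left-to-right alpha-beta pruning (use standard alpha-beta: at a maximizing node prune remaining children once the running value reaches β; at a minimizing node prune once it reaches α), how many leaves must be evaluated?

7

B [α=-∞,β=+∞]: v=-15
C [α=-15,β=+∞]: v=-8
D [α=-8,β=+∞]: v=-12 after child 1 ≤ α → α-cutoff, skip 2
Root [α=-∞,β=+∞]: v=-8
Leaves evaluated: 7 of 9.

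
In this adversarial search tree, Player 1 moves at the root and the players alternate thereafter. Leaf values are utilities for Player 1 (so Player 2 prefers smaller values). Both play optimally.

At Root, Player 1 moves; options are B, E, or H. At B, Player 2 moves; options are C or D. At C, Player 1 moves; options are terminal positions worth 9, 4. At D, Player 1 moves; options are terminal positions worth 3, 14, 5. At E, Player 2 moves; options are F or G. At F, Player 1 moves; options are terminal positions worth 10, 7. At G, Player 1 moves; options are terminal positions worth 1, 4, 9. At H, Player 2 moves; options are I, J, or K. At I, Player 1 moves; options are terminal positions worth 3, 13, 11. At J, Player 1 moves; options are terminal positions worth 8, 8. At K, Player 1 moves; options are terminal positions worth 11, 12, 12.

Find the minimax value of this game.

9

C (Player 1): max(9, 4) = 9
D (Player 1): max(3, 14, 5) = 14
B (Player 2): min(9, 14) = 9
F (Player 1): max(10, 7) = 10
G (Player 1): max(1, 4, 9) = 9
E (Player 2): min(10, 9) = 9
I (Player 1): max(3, 13, 11) = 13
J (Player 1): max(8, 8) = 8
K (Player 1): max(11, 12, 12) = 12
H (Player 2): min(13, 8, 12) = 8
Root (Player 1): max(9, 9, 8) = 9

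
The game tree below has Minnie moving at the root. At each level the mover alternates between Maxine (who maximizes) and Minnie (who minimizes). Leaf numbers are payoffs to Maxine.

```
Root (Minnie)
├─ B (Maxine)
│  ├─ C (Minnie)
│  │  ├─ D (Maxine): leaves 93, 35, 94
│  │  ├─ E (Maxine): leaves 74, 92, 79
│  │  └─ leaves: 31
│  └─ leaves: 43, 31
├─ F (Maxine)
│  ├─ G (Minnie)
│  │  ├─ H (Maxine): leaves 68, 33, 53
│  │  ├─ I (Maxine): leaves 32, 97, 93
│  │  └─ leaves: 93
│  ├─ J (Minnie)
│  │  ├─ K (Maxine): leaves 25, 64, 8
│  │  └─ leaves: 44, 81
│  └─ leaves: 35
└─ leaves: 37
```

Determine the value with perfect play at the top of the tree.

D (Maxine): max(93, 35, 94) = 94
E (Maxine): max(74, 92, 79) = 92
C (Minnie): min(94, 92, 31) = 31
B (Maxine): max(31, 43, 31) = 43
H (Maxine): max(68, 33, 53) = 68
I (Maxine): max(32, 97, 93) = 97
G (Minnie): min(68, 97, 93) = 68
K (Maxine): max(25, 64, 8) = 64
J (Minnie): min(64, 44, 81) = 44
F (Maxine): max(68, 44, 35) = 68
Root (Minnie): min(43, 68, 37) = 37

37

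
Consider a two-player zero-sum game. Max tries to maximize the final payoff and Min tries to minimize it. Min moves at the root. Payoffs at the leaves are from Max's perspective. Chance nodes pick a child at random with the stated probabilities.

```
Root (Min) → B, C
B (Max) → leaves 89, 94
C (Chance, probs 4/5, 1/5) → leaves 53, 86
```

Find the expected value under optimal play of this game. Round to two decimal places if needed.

59.6

B (Max): max(89, 94) = 94
C (Chance): 4/5·53 + 1/5·86 = 59.6
Root (Min): min(94, 59.6) = 59.6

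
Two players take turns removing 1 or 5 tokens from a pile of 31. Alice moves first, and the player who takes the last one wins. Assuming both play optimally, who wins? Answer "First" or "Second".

W/L table (W = player to move can force a win):
i:   0  1  2  3  4  5  6  7  8  9 10 11 12 13 14 15 16 17 18 19 20 21 22 23 24 25 26 27 28 29 30 31
     L  W  L  W  L  W  L  W  L  W  L  W  L  W  L  W  L  W  L  W  L  W  L  W  L  W  L  W  L  W  L  W
Position 31 is W, so the first player wins.

First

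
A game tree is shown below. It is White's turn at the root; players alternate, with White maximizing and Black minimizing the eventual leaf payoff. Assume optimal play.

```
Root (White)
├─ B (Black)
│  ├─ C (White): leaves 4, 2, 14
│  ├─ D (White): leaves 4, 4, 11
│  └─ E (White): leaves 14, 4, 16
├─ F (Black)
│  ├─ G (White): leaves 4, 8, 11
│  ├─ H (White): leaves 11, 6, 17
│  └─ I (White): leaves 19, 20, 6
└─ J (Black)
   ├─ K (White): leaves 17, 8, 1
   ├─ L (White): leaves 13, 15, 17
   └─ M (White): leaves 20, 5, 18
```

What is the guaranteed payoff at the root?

C (White): max(4, 2, 14) = 14
D (White): max(4, 4, 11) = 11
E (White): max(14, 4, 16) = 16
B (Black): min(14, 11, 16) = 11
G (White): max(4, 8, 11) = 11
H (White): max(11, 6, 17) = 17
I (White): max(19, 20, 6) = 20
F (Black): min(11, 17, 20) = 11
K (White): max(17, 8, 1) = 17
L (White): max(13, 15, 17) = 17
M (White): max(20, 5, 18) = 20
J (Black): min(17, 17, 20) = 17
Root (White): max(11, 11, 17) = 17

17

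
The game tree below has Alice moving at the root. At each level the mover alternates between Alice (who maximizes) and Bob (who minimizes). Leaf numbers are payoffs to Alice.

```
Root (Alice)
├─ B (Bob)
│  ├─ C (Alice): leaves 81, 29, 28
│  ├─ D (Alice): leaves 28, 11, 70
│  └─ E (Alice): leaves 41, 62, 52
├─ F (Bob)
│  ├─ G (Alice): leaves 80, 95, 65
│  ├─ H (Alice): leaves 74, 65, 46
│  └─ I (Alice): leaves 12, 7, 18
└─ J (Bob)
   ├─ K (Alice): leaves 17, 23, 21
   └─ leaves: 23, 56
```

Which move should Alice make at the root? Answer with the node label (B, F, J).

C (Alice): max(81, 29, 28) = 81
D (Alice): max(28, 11, 70) = 70
E (Alice): max(41, 62, 52) = 62
B (Bob): min(81, 70, 62) = 62
G (Alice): max(80, 95, 65) = 95
H (Alice): max(74, 65, 46) = 74
I (Alice): max(12, 7, 18) = 18
F (Bob): min(95, 74, 18) = 18
K (Alice): max(17, 23, 21) = 23
J (Bob): min(23, 23, 56) = 23
Root (Alice): max(62, 18, 23) = 62
Alice picks the child with the highest value: B (value 62).

B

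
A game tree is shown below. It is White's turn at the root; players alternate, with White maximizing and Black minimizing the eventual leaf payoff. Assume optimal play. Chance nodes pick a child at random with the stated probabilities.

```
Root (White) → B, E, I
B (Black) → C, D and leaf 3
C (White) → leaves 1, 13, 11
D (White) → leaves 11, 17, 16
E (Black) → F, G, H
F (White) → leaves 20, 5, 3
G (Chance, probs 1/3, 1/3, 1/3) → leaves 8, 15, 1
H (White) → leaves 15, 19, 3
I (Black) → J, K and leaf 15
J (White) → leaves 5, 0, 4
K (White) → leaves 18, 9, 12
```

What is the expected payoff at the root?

8

C (White): max(1, 13, 11) = 13
D (White): max(11, 17, 16) = 17
B (Black): min(13, 17, 3) = 3
F (White): max(20, 5, 3) = 20
G (Chance): 1/3·8 + 1/3·15 + 1/3·1 = 8
H (White): max(15, 19, 3) = 19
E (Black): min(20, 8, 19) = 8
J (White): max(5, 0, 4) = 5
K (White): max(18, 9, 12) = 18
I (Black): min(5, 18, 15) = 5
Root (White): max(3, 8, 5) = 8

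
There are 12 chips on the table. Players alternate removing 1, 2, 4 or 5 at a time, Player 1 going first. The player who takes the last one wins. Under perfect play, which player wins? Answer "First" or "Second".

i:   0  1  2  3  4  5  6  7  8  9 10 11 12
     L  W  W  L  W  W  L  W  W  L  W  W  L
Position 12 is L, so the second player wins.

Second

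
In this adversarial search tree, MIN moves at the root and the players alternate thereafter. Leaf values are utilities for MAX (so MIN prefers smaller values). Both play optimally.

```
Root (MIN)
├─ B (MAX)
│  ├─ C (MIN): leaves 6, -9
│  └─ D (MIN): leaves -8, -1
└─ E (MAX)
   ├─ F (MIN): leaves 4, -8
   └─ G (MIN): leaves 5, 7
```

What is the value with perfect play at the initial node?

C (MIN): min(6, -9) = -9
D (MIN): min(-8, -1) = -8
B (MAX): max(-9, -8) = -8
F (MIN): min(4, -8) = -8
G (MIN): min(5, 7) = 5
E (MAX): max(-8, 5) = 5
Root (MIN): min(-8, 5) = -8

-8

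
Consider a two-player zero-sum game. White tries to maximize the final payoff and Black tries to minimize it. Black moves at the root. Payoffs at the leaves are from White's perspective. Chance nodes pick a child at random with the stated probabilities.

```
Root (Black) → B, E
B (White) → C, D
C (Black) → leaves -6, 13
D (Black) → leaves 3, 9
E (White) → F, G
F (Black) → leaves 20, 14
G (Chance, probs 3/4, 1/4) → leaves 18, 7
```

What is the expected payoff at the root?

C (Black): min(-6, 13) = -6
D (Black): min(3, 9) = 3
B (White): max(-6, 3) = 3
F (Black): min(20, 14) = 14
G (Chance): 3/4·18 + 1/4·7 = 15.25
E (White): max(14, 15.25) = 15.25
Root (Black): min(3, 15.25) = 3

3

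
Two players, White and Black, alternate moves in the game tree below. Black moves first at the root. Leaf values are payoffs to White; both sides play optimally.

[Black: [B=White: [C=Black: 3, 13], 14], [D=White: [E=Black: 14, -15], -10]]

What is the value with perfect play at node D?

-10

E: min(14, -15) = -15
D: max(-15, -10) = -10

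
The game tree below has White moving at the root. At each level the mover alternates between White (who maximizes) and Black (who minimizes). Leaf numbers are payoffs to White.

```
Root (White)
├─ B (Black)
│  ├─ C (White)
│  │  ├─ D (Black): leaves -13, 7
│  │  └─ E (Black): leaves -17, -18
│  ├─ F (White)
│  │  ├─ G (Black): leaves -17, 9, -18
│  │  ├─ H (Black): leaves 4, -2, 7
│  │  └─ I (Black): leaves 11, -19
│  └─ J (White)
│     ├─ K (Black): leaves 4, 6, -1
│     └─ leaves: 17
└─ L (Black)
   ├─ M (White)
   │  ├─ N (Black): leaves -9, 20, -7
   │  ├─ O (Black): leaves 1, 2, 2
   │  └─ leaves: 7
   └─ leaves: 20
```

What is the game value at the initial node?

7

D (Black): min(-13, 7) = -13
E (Black): min(-17, -18) = -18
C (White): max(-13, -18) = -13
G (Black): min(-17, 9, -18) = -18
H (Black): min(4, -2, 7) = -2
I (Black): min(11, -19) = -19
F (White): max(-18, -2, -19) = -2
K (Black): min(4, 6, -1) = -1
J (White): max(-1, 17) = 17
B (Black): min(-13, -2, 17) = -13
N (Black): min(-9, 20, -7) = -9
O (Black): min(1, 2, 2) = 1
M (White): max(-9, 1, 7) = 7
L (Black): min(7, 20) = 7
Root (White): max(-13, 7) = 7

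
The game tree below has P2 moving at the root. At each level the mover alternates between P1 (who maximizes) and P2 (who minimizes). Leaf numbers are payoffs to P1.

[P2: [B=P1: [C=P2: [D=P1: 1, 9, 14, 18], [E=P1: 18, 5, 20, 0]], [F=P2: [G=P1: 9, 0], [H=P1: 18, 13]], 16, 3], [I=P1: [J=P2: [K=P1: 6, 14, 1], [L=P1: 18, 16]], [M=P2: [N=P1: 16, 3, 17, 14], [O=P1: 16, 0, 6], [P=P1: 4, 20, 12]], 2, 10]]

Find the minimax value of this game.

16

D (P1): max(1, 9, 14, 18) = 18
E (P1): max(18, 5, 20, 0) = 20
C (P2): min(18, 20) = 18
G (P1): max(9, 0) = 9
H (P1): max(18, 13) = 18
F (P2): min(9, 18) = 9
B (P1): max(18, 9, 16, 3) = 18
K (P1): max(6, 14, 1) = 14
L (P1): max(18, 16) = 18
J (P2): min(14, 18) = 14
N (P1): max(16, 3, 17, 14) = 17
O (P1): max(16, 0, 6) = 16
P (P1): max(4, 20, 12) = 20
M (P2): min(17, 16, 20) = 16
I (P1): max(14, 16, 2, 10) = 16
Root (P2): min(18, 16) = 16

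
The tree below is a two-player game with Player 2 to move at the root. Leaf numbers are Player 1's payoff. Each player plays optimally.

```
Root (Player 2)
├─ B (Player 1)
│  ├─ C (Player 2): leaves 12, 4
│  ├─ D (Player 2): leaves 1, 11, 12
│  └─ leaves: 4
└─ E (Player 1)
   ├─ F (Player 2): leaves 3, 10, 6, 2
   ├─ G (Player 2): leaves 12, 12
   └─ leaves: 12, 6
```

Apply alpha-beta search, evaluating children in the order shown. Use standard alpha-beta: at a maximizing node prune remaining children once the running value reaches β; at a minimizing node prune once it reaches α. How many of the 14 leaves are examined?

10

C [α=-∞,β=+∞]: v=4
D [α=4,β=+∞]: v=1 after child 1 ≤ α → α-cutoff, skip 2
B [α=-∞,β=+∞]: v=4
F [α=-∞,β=4]: v=2
G [α=2,β=4]: v=12
E [α=-∞,β=4]: v=12 after child 2 ≥ β → β-cutoff, skip 2
Root [α=-∞,β=+∞]: v=4
Leaves evaluated: 10 of 14.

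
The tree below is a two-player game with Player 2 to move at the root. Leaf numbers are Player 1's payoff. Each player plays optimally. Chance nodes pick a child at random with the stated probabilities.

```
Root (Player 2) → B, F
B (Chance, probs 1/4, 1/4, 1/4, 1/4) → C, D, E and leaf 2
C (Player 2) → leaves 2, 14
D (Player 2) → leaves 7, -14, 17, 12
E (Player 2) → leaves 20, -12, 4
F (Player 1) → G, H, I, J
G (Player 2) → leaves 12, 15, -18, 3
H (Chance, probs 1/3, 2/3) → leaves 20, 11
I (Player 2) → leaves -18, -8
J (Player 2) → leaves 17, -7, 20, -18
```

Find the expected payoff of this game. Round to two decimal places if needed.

-5.5

C (Player 2): min(2, 14) = 2
D (Player 2): min(7, -14, 17, 12) = -14
E (Player 2): min(20, -12, 4) = -12
B (Chance): 1/4·2 + 1/4·-14 + 1/4·-12 + 1/4·2 = -5.5
G (Player 2): min(12, 15, -18, 3) = -18
H (Chance): 1/3·20 + 2/3·11 = 14
I (Player 2): min(-18, -8) = -18
J (Player 2): min(17, -7, 20, -18) = -18
F (Player 1): max(-18, 14, -18, -18) = 14
Root (Player 2): min(-5.5, 14) = -5.5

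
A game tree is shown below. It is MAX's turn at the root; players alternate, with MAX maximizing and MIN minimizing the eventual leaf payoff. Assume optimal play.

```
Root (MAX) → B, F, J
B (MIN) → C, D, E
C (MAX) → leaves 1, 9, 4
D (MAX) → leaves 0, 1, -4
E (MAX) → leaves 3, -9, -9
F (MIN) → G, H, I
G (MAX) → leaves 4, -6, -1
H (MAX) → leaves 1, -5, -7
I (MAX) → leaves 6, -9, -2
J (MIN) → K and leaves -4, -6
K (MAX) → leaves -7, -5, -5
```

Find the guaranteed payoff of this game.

1

C (MAX): max(1, 9, 4) = 9
D (MAX): max(0, 1, -4) = 1
E (MAX): max(3, -9, -9) = 3
B (MIN): min(9, 1, 3) = 1
G (MAX): max(4, -6, -1) = 4
H (MAX): max(1, -5, -7) = 1
I (MAX): max(6, -9, -2) = 6
F (MIN): min(4, 1, 6) = 1
K (MAX): max(-7, -5, -5) = -5
J (MIN): min(-5, -4, -6) = -6
Root (MAX): max(1, 1, -6) = 1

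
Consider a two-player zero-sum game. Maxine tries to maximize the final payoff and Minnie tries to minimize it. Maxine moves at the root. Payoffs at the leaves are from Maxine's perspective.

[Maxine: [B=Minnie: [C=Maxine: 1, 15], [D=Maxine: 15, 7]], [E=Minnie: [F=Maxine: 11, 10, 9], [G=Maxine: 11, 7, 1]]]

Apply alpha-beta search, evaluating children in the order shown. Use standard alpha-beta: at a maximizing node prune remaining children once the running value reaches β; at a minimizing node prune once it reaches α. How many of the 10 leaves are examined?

6

C [α=-∞,β=+∞]: v=15
D [α=-∞,β=15]: v=15 after child 1 ≥ β → β-cutoff, skip 1
B [α=-∞,β=+∞]: v=15
F [α=15,β=+∞]: v=11
E [α=15,β=+∞]: v=11 after child 1 ≤ α → α-cutoff, skip 1
Root [α=-∞,β=+∞]: v=15
Leaves evaluated: 6 of 10.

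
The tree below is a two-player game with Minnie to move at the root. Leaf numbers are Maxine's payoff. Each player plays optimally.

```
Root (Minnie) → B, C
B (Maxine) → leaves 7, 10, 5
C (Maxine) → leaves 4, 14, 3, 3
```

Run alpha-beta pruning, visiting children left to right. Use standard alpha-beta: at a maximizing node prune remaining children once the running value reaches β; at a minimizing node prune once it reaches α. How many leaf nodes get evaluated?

5

B [α=-∞,β=+∞]: v=10
C [α=-∞,β=10]: v=14 after child 2 ≥ β → β-cutoff, skip 2
Root [α=-∞,β=+∞]: v=10
Leaves evaluated: 5 of 7.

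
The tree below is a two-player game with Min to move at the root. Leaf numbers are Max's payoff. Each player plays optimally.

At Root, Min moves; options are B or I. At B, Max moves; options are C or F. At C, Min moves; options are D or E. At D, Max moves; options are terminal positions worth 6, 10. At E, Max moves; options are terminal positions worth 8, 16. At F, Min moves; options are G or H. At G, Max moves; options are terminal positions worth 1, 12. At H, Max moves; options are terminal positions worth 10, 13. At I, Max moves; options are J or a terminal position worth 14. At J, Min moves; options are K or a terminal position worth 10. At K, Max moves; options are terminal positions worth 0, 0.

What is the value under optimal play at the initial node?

12

D (Max): max(6, 10) = 10
E (Max): max(8, 16) = 16
C (Min): min(10, 16) = 10
G (Max): max(1, 12) = 12
H (Max): max(10, 13) = 13
F (Min): min(12, 13) = 12
B (Max): max(10, 12) = 12
K (Max): max(0, 0) = 0
J (Min): min(0, 10) = 0
I (Max): max(0, 14) = 14
Root (Min): min(12, 14) = 12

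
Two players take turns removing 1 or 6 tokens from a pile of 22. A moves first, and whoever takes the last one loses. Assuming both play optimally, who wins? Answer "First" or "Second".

Second

Positions where the player to move wins (W) vs loses (L):
i:   0  1  2  3  4  5  6  7  8  9 10 11 12 13 14 15 16 17 18 19 20 21 22
     W  L  W  L  W  L  W  W  L  W  L  W  L  W  W  L  W  L  W  L  W  W  L
Position 22 is L, so the second player wins.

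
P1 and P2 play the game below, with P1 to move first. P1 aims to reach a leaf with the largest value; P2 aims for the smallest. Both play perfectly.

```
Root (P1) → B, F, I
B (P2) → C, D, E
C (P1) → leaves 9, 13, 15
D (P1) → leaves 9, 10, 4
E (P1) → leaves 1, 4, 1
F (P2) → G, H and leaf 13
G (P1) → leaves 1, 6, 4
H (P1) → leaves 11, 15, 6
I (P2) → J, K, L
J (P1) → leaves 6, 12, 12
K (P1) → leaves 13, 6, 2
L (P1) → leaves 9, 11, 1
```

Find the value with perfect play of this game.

11

C (P1): max(9, 13, 15) = 15
D (P1): max(9, 10, 4) = 10
E (P1): max(1, 4, 1) = 4
B (P2): min(15, 10, 4) = 4
G (P1): max(1, 6, 4) = 6
H (P1): max(11, 15, 6) = 15
F (P2): min(6, 15, 13) = 6
J (P1): max(6, 12, 12) = 12
K (P1): max(13, 6, 2) = 13
L (P1): max(9, 11, 1) = 11
I (P2): min(12, 13, 11) = 11
Root (P1): max(4, 6, 11) = 11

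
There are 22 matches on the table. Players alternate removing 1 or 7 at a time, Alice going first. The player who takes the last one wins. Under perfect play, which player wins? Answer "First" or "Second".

Second

Mark each pile size as W (mover wins) or L (mover loses):
i:   0  1  2  3  4  5  6  7  8  9 10 11 12 13 14 15 16 17 18 19 20 21 22
     L  W  L  W  L  W  L  W  L  W  L  W  L  W  L  W  L  W  L  W  L  W  L
Position 22 is L, so the second player wins.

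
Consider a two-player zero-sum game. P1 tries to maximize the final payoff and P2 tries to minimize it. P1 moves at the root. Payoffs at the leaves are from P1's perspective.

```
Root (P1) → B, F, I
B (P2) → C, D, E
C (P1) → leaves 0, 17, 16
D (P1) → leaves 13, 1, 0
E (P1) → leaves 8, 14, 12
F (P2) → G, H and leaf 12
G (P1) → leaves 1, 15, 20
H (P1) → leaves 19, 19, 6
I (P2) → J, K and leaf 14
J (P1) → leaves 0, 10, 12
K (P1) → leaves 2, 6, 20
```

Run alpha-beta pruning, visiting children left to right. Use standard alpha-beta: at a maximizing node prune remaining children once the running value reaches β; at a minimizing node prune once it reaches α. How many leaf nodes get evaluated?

C [α=-∞,β=+∞]: v=17
D [α=-∞,β=17]: v=13
E [α=-∞,β=13]: v=14 after child 2 ≥ β → β-cutoff, skip 1
B [α=-∞,β=+∞]: v=13
G [α=13,β=+∞]: v=20
H [α=13,β=20]: v=19
F [α=13,β=+∞]: v=12
J [α=13,β=+∞]: v=12
I [α=13,β=+∞]: v=12 after child 1 ≤ α → α-cutoff, skip 2
Root [α=-∞,β=+∞]: v=13
Leaves evaluated: 18 of 23.

18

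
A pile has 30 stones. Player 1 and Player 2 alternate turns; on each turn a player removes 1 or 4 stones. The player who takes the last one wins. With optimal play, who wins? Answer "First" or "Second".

Compute winning (W) and losing (L) positions by backward induction:
i:   0  1  2  3  4  5  6  7  8  9 10 11 12 13 14 15 16 17 18 19 20 21 22 23 24 25 26 27 28 29 30
     L  W  L  W  W  L  W  L  W  W  L  W  L  W  W  L  W  L  W  W  L  W  L  W  W  L  W  L  W  W  L
Position 30 is L, so the second player wins.

Second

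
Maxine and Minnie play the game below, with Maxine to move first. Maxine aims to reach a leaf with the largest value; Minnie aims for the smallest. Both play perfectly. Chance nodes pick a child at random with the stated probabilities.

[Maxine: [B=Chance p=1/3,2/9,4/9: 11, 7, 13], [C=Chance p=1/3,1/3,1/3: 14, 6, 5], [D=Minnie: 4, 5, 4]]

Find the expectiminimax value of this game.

11

B (Chance): 1/3·11 + 2/9·7 + 4/9·13 = 11
C (Chance): 1/3·14 + 1/3·6 + 1/3·5 = 8.33
D (Minnie): min(4, 5, 4) = 4
Root (Maxine): max(11, 8.33, 4) = 11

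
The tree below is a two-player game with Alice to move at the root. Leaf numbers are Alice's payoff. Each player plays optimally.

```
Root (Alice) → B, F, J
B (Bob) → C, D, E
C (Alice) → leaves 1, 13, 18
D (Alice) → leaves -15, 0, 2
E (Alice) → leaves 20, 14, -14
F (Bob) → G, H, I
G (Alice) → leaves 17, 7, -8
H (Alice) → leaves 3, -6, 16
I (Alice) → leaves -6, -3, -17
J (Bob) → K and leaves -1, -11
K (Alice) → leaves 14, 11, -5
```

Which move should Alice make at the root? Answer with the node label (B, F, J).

C (Alice): max(1, 13, 18) = 18
D (Alice): max(-15, 0, 2) = 2
E (Alice): max(20, 14, -14) = 20
B (Bob): min(18, 2, 20) = 2
G (Alice): max(17, 7, -8) = 17
H (Alice): max(3, -6, 16) = 16
I (Alice): max(-6, -3, -17) = -3
F (Bob): min(17, 16, -3) = -3
K (Alice): max(14, 11, -5) = 14
J (Bob): min(14, -1, -11) = -11
Root (Alice): max(2, -3, -11) = 2
Alice picks the child with the highest value: B (value 2).

B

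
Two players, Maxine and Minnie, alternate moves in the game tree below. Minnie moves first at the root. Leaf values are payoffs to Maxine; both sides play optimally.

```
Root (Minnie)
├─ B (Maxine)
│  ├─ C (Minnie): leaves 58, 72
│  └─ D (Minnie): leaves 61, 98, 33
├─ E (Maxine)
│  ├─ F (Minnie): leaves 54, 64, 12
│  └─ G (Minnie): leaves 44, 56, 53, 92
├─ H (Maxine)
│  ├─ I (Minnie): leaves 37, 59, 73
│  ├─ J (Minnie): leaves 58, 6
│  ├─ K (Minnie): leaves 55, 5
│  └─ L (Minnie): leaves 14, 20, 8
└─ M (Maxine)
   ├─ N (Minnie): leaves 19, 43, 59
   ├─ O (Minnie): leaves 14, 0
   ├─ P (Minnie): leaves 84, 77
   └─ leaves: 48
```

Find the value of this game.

C (Minnie): min(58, 72) = 58
D (Minnie): min(61, 98, 33) = 33
B (Maxine): max(58, 33) = 58
F (Minnie): min(54, 64, 12) = 12
G (Minnie): min(44, 56, 53, 92) = 44
E (Maxine): max(12, 44) = 44
I (Minnie): min(37, 59, 73) = 37
J (Minnie): min(58, 6) = 6
K (Minnie): min(55, 5) = 5
L (Minnie): min(14, 20, 8) = 8
H (Maxine): max(37, 6, 5, 8) = 37
N (Minnie): min(19, 43, 59) = 19
O (Minnie): min(14, 0) = 0
P (Minnie): min(84, 77) = 77
M (Maxine): max(19, 0, 77, 48) = 77
Root (Minnie): min(58, 44, 37, 77) = 37

37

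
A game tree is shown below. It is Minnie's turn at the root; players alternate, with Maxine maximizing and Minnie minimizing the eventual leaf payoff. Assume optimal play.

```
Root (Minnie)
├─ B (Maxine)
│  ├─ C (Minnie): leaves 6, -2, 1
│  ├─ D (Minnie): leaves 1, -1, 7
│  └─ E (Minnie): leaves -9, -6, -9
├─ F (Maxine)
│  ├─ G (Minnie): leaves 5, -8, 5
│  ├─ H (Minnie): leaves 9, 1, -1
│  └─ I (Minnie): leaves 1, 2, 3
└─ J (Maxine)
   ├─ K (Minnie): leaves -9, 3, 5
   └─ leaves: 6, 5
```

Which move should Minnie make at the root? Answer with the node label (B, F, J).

B

C (Minnie): min(6, -2, 1) = -2
D (Minnie): min(1, -1, 7) = -1
E (Minnie): min(-9, -6, -9) = -9
B (Maxine): max(-2, -1, -9) = -1
G (Minnie): min(5, -8, 5) = -8
H (Minnie): min(9, 1, -1) = -1
I (Minnie): min(1, 2, 3) = 1
F (Maxine): max(-8, -1, 1) = 1
K (Minnie): min(-9, 3, 5) = -9
J (Maxine): max(-9, 6, 5) = 6
Root (Minnie): min(-1, 1, 6) = -1
Minnie picks the child with the lowest value: B (value -1).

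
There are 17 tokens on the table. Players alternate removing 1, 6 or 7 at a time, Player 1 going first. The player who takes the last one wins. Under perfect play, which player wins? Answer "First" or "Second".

First

Positions where the player to move wins (W) vs loses (L):
i:   0  1  2  3  4  5  6  7  8  9 10 11 12 13 14 15 16 17
     L  W  L  W  L  W  W  W  W  W  W  W  L  W  L  W  L  W
Position 17 is W, so the first player wins.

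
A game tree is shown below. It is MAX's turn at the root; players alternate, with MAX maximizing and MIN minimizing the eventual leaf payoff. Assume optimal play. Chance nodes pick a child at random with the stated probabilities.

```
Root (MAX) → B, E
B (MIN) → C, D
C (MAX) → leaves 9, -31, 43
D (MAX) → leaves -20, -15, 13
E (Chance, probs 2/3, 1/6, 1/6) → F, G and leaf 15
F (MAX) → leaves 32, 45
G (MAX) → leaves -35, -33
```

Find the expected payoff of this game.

27

C (MAX): max(9, -31, 43) = 43
D (MAX): max(-20, -15, 13) = 13
B (MIN): min(43, 13) = 13
F (MAX): max(32, 45) = 45
G (MAX): max(-35, -33) = -33
E (Chance): 2/3·45 + 1/6·-33 + 1/6·15 = 27
Root (MAX): max(13, 27) = 27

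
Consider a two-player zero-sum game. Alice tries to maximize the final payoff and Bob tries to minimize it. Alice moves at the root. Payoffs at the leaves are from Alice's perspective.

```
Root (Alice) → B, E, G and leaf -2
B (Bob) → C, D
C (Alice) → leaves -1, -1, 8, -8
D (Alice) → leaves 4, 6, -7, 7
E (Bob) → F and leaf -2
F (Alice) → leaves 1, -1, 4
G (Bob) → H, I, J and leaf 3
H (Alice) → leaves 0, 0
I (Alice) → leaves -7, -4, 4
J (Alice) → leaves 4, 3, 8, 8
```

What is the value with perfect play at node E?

F: max(1, -1, 4) = 4
E: min(4, -2) = -2

-2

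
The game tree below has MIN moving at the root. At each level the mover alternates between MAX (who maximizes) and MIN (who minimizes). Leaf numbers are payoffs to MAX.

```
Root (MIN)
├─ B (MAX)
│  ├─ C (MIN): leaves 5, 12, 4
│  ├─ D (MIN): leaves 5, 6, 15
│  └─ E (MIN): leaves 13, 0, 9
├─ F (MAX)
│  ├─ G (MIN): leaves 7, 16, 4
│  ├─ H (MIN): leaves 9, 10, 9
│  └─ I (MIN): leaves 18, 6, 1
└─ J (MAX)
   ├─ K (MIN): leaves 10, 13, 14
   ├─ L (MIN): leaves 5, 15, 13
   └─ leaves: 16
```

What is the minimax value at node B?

5

C: min(5, 12, 4) = 4
D: min(5, 6, 15) = 5
E: min(13, 0, 9) = 0
B: max(4, 5, 0) = 5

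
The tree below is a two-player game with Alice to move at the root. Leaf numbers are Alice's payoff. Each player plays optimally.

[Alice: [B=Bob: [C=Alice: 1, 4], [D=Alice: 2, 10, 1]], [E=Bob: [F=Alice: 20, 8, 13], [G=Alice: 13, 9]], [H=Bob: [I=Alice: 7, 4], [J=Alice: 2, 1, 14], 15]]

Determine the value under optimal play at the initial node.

C (Alice): max(1, 4) = 4
D (Alice): max(2, 10, 1) = 10
B (Bob): min(4, 10) = 4
F (Alice): max(20, 8, 13) = 20
G (Alice): max(13, 9) = 13
E (Bob): min(20, 13) = 13
I (Alice): max(7, 4) = 7
J (Alice): max(2, 1, 14) = 14
H (Bob): min(7, 14, 15) = 7
Root (Alice): max(4, 13, 7) = 13

13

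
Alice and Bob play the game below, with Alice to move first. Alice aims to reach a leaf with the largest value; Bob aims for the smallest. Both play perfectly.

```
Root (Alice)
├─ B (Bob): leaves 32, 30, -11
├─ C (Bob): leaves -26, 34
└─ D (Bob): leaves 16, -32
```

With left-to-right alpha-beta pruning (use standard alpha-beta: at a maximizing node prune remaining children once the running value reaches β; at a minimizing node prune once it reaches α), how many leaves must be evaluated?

6

B [α=-∞,β=+∞]: v=-11
C [α=-11,β=+∞]: v=-26 after child 1 ≤ α → α-cutoff, skip 1
D [α=-11,β=+∞]: v=-32
Root [α=-∞,β=+∞]: v=-11
Leaves evaluated: 6 of 7.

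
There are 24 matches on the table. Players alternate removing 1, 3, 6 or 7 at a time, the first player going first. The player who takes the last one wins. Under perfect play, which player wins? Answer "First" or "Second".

Second

Mark each pile size as W (mover wins) or L (mover loses):
i:   0  1  2  3  4  5  6  7  8  9 10 11 12 13 14 15 16 17 18 19 20 21 22 23 24
     L  W  L  W  L  W  W  W  W  W  W  W  L  W  L  W  L  W  W  W  W  W  W  W  L
Position 24 is L, so the second player wins.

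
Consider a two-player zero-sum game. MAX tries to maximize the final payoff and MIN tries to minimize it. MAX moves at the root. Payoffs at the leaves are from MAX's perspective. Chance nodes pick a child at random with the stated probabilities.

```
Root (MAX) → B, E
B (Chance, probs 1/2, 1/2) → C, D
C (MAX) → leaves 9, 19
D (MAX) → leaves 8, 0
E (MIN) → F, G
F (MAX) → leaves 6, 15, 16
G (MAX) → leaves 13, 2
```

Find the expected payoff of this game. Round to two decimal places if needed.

C (MAX): max(9, 19) = 19
D (MAX): max(8, 0) = 8
B (Chance): 1/2·19 + 1/2·8 = 13.5
F (MAX): max(6, 15, 16) = 16
G (MAX): max(13, 2) = 13
E (MIN): min(16, 13) = 13
Root (MAX): max(13.5, 13) = 13.5

13.5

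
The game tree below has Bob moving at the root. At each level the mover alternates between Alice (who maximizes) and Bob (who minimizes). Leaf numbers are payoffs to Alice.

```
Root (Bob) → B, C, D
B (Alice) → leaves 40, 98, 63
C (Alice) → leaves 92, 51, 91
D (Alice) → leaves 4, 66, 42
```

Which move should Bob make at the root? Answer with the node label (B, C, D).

B (Alice): max(40, 98, 63) = 98
C (Alice): max(92, 51, 91) = 92
D (Alice): max(4, 66, 42) = 66
Root (Bob): min(98, 92, 66) = 66
Bob picks the child with the lowest value: D (value 66).

D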